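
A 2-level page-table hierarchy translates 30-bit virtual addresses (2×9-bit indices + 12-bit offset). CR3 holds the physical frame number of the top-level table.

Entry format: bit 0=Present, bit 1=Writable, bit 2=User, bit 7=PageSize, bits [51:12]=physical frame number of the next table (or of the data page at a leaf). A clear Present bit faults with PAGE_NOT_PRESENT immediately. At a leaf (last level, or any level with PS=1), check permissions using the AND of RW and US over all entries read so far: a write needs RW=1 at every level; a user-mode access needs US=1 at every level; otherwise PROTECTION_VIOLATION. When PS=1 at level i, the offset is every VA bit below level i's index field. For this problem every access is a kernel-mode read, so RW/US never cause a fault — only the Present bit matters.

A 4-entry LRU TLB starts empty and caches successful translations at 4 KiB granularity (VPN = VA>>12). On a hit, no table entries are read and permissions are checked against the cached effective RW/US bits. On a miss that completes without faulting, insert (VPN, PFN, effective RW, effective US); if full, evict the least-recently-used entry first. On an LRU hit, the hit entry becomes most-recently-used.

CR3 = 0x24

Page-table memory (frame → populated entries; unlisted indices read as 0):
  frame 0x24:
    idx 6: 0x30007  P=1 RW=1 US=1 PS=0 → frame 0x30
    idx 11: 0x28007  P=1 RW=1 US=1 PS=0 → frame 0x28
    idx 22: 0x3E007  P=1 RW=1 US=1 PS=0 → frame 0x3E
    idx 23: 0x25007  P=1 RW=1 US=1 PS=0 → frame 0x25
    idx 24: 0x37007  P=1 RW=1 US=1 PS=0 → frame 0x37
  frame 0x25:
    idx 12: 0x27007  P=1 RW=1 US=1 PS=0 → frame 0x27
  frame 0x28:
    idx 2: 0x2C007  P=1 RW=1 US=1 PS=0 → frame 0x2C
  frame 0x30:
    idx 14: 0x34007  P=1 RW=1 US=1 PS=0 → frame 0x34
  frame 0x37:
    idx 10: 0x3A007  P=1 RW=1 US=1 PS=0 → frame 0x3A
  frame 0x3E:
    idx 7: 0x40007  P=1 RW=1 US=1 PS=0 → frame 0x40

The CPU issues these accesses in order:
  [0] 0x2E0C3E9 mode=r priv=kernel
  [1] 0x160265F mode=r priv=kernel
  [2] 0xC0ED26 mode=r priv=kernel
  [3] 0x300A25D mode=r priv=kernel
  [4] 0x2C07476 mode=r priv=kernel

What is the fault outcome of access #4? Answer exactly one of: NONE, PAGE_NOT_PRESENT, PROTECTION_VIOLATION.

Walk each access:
#0 VA=0x2E0C3E9 (r,kernel):
  L0 @0x24[23] → 0x25007  P=1,RW=1,US=1,PS=0
  L1 @0x25[12] → 0x27007  P=1,RW=1,US=1,PS=0
  ⇒ phys 0x273E9  [2 reads]
#1 VA=0x160265F (r,kernel):
  L0 @0x24[11] → 0x28007  P=1,RW=1,US=1,PS=0
  L1 @0x28[2] → 0x2C007  P=1,RW=1,US=1,PS=0
  ⇒ phys 0x2C65F  [2 reads]
#2 VA=0xC0ED26 (r,kernel):
  L0 @0x24[6] → 0x30007  P=1,RW=1,US=1,PS=0
  L1 @0x30[14] → 0x34007  P=1,RW=1,US=1,PS=0
  ⇒ phys 0x34D26  [2 reads]
#3 VA=0x300A25D (r,kernel):
  L0 @0x24[24] → 0x37007  P=1,RW=1,US=1,PS=0
  L1 @0x37[10] → 0x3A007  P=1,RW=1,US=1,PS=0
  ⇒ phys 0x3A25D  [2 reads]
#4 VA=0x2C07476 (r,kernel):
  L0 @0x24[22] → 0x3E007  P=1,RW=1,US=1,PS=0
  L1 @0x3E[7] → 0x40007  P=1,RW=1,US=1,PS=0
  ⇒ phys 0x40476  [2 reads]

Access #4 fault: NONE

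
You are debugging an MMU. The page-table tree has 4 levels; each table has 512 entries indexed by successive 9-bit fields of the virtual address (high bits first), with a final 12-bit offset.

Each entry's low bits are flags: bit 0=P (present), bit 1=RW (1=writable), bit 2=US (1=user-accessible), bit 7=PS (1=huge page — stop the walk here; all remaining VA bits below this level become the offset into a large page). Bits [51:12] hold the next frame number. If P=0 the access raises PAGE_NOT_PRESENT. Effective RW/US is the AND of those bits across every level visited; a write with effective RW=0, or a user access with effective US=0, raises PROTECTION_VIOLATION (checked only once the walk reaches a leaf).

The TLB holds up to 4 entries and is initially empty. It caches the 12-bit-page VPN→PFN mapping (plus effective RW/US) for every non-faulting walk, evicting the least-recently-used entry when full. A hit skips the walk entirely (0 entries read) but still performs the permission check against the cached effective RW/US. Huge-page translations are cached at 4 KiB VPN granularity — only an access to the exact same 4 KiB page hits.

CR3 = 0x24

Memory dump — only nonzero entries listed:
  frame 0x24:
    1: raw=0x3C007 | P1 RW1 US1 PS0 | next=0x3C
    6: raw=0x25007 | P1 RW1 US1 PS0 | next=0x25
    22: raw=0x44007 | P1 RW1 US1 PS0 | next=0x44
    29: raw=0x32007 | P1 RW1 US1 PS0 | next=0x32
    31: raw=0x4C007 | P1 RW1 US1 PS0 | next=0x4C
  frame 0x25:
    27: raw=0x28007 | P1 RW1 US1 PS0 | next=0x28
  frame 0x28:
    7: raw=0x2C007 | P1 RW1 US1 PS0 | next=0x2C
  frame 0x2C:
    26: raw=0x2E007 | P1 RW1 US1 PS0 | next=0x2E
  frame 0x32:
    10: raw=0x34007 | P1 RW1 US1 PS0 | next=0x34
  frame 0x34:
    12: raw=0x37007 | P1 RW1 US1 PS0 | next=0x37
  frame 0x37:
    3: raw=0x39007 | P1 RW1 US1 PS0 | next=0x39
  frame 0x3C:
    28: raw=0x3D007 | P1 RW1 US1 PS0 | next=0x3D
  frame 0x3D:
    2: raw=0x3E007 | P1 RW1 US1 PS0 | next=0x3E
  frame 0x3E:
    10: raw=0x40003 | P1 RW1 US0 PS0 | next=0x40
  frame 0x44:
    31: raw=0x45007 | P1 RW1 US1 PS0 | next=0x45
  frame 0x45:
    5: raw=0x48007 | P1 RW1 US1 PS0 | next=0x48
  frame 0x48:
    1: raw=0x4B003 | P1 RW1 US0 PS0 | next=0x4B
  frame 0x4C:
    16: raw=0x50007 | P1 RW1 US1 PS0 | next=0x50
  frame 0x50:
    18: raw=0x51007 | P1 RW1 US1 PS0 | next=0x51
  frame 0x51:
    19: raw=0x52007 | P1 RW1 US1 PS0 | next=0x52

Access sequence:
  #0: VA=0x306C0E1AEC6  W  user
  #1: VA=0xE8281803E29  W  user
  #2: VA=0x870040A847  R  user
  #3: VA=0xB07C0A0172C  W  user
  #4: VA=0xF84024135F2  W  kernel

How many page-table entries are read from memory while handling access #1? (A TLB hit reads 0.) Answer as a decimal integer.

Per-access translation:
#0 VA=0x306C0E1AEC6 (w,user):
  L0: frame=0x24 idx=6 entry=0x25007 [P=1 RW=1 US=1 PS=0]
  L1: frame=0x25 idx=27 entry=0x28007 [P=1 RW=1 US=1 PS=0]
  L2: frame=0x28 idx=7 entry=0x2C007 [P=1 RW=1 US=1 PS=0]
  L3: frame=0x2C idx=26 entry=0x2E007 [P=1 RW=1 US=1 PS=0]
  ✓ 0x2EEC6  — 4 lookups
#1 VA=0xE8281803E29 (w,user):
  L0: frame=0x24 idx=29 entry=0x32007 [P=1 RW=1 US=1 PS=0]
  L1: frame=0x32 idx=10 entry=0x34007 [P=1 RW=1 US=1 PS=0]
  L2: frame=0x34 idx=12 entry=0x37007 [P=1 RW=1 US=1 PS=0]
  L3: frame=0x37 idx=3 entry=0x39007 [P=1 RW=1 US=1 PS=0]
  ✓ 0x39E29  — 4 lookups
#2 VA=0x870040A847 (r,user):
  L0: frame=0x24 idx=1 entry=0x3C007 [P=1 RW=1 US=1 PS=0]
  L1: frame=0x3C idx=28 entry=0x3D007 [P=1 RW=1 US=1 PS=0]
  L2: frame=0x3D idx=2 entry=0x3E007 [P=1 RW=1 US=1 PS=0]
  L3: frame=0x3E idx=10 entry=0x40003 [P=1 RW=1 US=0 PS=0]
  ⇒ fault: PROTECTION_VIOLATION  — 4 lookups
#3 VA=0xB07C0A0172C (w,user):
  L0: frame=0x24 idx=22 entry=0x44007 [P=1 RW=1 US=1 PS=0]
  L1: frame=0x44 idx=31 entry=0x45007 [P=1 RW=1 US=1 PS=0]
  L2: frame=0x45 idx=5 entry=0x48007 [P=1 RW=1 US=1 PS=0]
  L3: frame=0x48 idx=1 entry=0x4B003 [P=1 RW=1 US=0 PS=0]
  ⇒ fault: PROTECTION_VIOLATION  — 4 lookups
#4 VA=0xF84024135F2 (w,kernel):
  L0: frame=0x24 idx=31 entry=0x4C007 [P=1 RW=1 US=1 PS=0]
  L1: frame=0x4C idx=16 entry=0x50007 [P=1 RW=1 US=1 PS=0]
  L2: frame=0x50 idx=18 entry=0x51007 [P=1 RW=1 US=1 PS=0]
  L3: frame=0x51 idx=19 entry=0x52007 [P=1 RW=1 US=1 PS=0]
  ✓ 0x525F2  — 4 lookups

Entries read for #1: 4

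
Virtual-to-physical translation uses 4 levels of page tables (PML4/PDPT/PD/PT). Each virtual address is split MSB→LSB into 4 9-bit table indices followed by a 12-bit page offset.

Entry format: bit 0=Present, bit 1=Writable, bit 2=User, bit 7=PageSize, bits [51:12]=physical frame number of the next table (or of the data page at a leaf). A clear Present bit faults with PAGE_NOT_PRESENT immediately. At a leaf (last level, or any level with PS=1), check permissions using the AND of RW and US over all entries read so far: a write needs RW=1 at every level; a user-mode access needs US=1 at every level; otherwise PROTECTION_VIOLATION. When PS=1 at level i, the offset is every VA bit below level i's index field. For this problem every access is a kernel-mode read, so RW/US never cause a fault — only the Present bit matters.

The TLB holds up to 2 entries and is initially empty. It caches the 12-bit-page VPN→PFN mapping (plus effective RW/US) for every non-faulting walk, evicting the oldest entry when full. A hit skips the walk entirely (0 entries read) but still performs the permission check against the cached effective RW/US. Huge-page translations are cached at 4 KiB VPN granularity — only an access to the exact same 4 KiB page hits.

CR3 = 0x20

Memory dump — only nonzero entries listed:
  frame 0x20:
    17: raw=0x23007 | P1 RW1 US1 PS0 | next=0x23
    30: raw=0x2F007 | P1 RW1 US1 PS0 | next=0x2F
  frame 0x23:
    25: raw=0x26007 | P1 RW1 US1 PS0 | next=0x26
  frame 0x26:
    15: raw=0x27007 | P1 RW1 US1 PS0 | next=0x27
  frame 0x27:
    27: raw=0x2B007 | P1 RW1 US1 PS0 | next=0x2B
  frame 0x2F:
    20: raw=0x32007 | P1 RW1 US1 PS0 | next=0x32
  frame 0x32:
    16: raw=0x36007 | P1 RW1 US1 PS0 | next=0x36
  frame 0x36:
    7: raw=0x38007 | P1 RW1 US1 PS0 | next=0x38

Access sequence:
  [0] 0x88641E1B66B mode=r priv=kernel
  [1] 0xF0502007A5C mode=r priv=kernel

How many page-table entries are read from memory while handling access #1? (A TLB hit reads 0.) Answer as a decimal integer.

Per-access translation:
#0 VA=0x88641E1B66B (r,kernel):
  L0: frame=0x20 idx=17 entry=0x23007 [P=1 RW=1 US=1 PS=0]
  L1: frame=0x23 idx=25 entry=0x26007 [P=1 RW=1 US=1 PS=0]
  L2: frame=0x26 idx=15 entry=0x27007 [P=1 RW=1 US=1 PS=0]
  L3: frame=0x27 idx=27 entry=0x2B007 [P=1 RW=1 US=1 PS=0]
  ⇒ phys 0x2B66B  [4 reads]
#1 VA=0xF0502007A5C (r,kernel):
  L0: frame=0x20 idx=30 entry=0x2F007 [P=1 RW=1 US=1 PS=0]
  L1: frame=0x2F idx=20 entry=0x32007 [P=1 RW=1 US=1 PS=0]
  L2: frame=0x32 idx=16 entry=0x36007 [P=1 RW=1 US=1 PS=0]
  L3: frame=0x36 idx=7 entry=0x38007 [P=1 RW=1 US=1 PS=0]
  ⇒ phys 0x38A5C  [4 reads]

Entries read for #1: 4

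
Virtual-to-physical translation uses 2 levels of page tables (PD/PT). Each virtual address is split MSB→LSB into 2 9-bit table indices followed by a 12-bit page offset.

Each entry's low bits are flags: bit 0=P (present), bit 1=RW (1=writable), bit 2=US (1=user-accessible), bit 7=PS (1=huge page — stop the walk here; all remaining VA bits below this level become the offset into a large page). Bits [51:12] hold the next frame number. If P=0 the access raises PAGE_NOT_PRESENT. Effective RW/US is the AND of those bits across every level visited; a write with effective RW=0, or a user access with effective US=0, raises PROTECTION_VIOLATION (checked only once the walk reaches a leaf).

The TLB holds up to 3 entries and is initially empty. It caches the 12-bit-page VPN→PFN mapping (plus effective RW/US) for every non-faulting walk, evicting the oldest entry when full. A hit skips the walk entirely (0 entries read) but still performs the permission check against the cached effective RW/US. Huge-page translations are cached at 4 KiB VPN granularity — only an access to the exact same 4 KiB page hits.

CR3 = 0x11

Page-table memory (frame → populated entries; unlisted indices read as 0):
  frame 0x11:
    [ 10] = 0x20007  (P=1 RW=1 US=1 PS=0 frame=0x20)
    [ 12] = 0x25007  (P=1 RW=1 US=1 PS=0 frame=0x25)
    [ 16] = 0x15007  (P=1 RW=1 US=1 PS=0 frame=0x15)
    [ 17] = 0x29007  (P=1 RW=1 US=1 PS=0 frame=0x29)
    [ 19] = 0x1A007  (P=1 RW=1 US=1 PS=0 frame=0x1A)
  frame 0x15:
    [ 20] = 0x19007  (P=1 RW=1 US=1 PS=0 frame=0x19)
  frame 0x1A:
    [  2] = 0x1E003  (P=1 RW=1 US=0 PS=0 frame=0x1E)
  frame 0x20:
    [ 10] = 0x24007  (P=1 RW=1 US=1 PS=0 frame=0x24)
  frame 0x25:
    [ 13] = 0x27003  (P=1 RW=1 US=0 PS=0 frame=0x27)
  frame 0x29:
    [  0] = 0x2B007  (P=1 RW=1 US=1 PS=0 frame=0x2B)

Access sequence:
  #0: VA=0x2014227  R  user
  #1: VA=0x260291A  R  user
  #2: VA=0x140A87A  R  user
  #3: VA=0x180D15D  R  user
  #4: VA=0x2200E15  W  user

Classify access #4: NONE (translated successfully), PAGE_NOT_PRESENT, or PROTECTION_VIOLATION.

Trace:
#0 VA=0x2014227 (r,user):
  lvl0: tbl 0x11, slot 16 ⇒ 0x15007 (P1/RW1/US1/PS0)
  lvl1: tbl 0x15, slot 20 ⇒ 0x19007 (P1/RW1/US1/PS0)
  ✓ 0x19227  — 2 lookups
#1 VA=0x260291A (r,user):
  lvl0: tbl 0x11, slot 19 ⇒ 0x1A007 (P1/RW1/US1/PS0)
  lvl1: tbl 0x1A, slot 2 ⇒ 0x1E003 (P1/RW1/US0/PS0)
  ✗ PROTECTION_VIOLATION  [2 reads]
#2 VA=0x140A87A (r,user):
  lvl0: tbl 0x11, slot 10 ⇒ 0x20007 (P1/RW1/US1/PS0)
  lvl1: tbl 0x20, slot 10 ⇒ 0x24007 (P1/RW1/US1/PS0)
  ✓ 0x2487A  — 2 lookups
#3 VA=0x180D15D (r,user):
  lvl0: tbl 0x11, slot 12 ⇒ 0x25007 (P1/RW1/US1/PS0)
  lvl1: tbl 0x25, slot 13 ⇒ 0x27003 (P1/RW1/US0/PS0)
  ✗ PROTECTION_VIOLATION  [2 reads]
#4 VA=0x2200E15 (w,user):
  lvl0: tbl 0x11, slot 17 ⇒ 0x29007 (P1/RW1/US1/PS0)
  lvl1: tbl 0x29, slot 0 ⇒ 0x2B007 (P1/RW1/US1/PS0)
  ✓ 0x2BE15  — 2 lookups

Access #4 fault: NONE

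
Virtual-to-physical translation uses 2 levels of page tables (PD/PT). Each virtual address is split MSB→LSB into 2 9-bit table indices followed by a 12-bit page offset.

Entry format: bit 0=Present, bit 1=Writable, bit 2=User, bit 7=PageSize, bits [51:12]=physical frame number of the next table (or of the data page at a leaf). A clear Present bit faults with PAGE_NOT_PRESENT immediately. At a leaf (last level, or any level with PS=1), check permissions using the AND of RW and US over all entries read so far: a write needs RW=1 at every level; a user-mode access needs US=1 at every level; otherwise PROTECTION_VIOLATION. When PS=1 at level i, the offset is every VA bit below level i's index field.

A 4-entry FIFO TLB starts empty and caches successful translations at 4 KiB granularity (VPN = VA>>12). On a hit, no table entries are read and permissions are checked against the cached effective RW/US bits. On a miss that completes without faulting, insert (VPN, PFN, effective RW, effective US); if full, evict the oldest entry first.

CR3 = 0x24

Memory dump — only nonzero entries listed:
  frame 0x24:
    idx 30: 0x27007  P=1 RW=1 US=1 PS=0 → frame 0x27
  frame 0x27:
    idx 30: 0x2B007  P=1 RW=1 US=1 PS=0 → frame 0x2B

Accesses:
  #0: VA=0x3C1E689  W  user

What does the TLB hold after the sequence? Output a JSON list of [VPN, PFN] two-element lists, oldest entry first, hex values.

Walk each access:
#0 VA=0x3C1E689 (w,user):
  [0] read 0x24 idx=30: raw=0x27007 flags P=1 W=1 U=1 S=0
  [1] read 0x27 idx=30: raw=0x2B007 flags P=1 W=1 U=1 S=0
  ⇒ phys 0x2B689  [2 reads]

TLB: [["0x3C1E", "0x2B"]]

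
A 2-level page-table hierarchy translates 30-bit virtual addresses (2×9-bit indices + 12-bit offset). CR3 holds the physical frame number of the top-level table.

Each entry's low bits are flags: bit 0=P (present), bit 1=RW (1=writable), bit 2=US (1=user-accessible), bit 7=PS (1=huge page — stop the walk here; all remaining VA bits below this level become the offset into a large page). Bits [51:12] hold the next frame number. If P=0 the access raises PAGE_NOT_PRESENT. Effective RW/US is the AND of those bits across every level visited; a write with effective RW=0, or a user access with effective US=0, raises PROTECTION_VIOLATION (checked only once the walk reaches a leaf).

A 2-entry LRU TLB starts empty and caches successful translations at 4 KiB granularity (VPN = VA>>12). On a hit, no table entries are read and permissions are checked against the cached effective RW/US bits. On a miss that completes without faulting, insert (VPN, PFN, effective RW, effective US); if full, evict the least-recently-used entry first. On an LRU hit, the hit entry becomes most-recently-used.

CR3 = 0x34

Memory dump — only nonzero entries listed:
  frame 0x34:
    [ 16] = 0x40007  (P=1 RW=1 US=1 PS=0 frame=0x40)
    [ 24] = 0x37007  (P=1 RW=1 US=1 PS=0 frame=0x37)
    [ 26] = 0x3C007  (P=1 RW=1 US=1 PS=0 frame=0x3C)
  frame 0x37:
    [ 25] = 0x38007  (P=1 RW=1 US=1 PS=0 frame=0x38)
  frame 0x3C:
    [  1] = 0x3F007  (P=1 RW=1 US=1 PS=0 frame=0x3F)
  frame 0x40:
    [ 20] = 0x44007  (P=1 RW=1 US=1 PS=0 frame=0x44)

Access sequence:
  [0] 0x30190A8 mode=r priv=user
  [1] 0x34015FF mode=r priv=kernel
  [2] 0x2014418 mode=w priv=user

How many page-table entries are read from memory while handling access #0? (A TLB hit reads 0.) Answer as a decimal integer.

Walk each access:
#0 VA=0x30190A8 (r,user):
  lvl0: tbl 0x34, slot 24 ⇒ 0x37007 (P1/RW1/US1/PS0)
  lvl1: tbl 0x37, slot 25 ⇒ 0x38007 (P1/RW1/US1/PS0)
  ✓ 0x380A8  — 2 lookups
#1 VA=0x34015FF (r,kernel):
  lvl0: tbl 0x34, slot 26 ⇒ 0x3C007 (P1/RW1/US1/PS0)
  lvl1: tbl 0x3C, slot 1 ⇒ 0x3F007 (P1/RW1/US1/PS0)
  ✓ 0x3F5FF  — 2 lookups
#2 VA=0x2014418 (w,user):
  lvl0: tbl 0x34, slot 16 ⇒ 0x40007 (P1/RW1/US1/PS0)
  lvl1: tbl 0x40, slot 20 ⇒ 0x44007 (P1/RW1/US1/PS0)
  ✓ 0x44418  — 2 lookups

Entries read for #0: 2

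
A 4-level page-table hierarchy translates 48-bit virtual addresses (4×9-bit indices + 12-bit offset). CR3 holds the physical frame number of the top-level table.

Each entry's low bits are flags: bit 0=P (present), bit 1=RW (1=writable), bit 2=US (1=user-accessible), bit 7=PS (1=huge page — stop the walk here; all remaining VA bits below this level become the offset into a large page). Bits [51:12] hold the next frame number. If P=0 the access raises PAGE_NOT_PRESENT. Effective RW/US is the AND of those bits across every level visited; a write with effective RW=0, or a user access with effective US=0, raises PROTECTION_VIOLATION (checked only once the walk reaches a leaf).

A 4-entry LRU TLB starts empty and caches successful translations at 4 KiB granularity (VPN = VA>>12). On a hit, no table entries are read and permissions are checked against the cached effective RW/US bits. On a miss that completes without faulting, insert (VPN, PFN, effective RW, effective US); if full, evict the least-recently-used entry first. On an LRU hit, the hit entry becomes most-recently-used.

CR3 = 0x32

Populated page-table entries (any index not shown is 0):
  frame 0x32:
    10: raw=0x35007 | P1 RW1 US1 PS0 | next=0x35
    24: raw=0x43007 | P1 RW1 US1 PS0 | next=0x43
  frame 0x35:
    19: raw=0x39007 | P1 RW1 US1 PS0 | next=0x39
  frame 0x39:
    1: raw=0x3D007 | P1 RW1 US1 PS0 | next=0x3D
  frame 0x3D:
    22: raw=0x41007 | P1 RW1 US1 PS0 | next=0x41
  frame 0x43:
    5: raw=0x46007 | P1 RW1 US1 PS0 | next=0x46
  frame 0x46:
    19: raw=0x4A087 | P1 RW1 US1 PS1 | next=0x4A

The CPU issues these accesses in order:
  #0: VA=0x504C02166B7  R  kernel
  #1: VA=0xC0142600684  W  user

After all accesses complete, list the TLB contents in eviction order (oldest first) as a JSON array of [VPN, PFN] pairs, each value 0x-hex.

Per-access translation:
#0 VA=0x504C02166B7 (r,kernel):
  L0: frame=0x32 idx=10 entry=0x35007 [P=1 RW=1 US=1 PS=0]
  L1: frame=0x35 idx=19 entry=0x39007 [P=1 RW=1 US=1 PS=0]
  L2: frame=0x39 idx=1 entry=0x3D007 [P=1 RW=1 US=1 PS=0]
  L3: frame=0x3D idx=22 entry=0x41007 [P=1 RW=1 US=1 PS=0]
  ✓ 0x416B7  — 4 lookups
#1 VA=0xC0142600684 (w,user):
  L0: frame=0x32 idx=24 entry=0x43007 [P=1 RW=1 US=1 PS=0]
  L1: frame=0x43 idx=5 entry=0x46007 [P=1 RW=1 US=1 PS=0]
  L2: frame=0x46 idx=19 entry=0x4A087 [P=1 RW=1 US=1 PS=1]
  ✓ 0x4A684 (huge @L2)  — 3 lookups

TLB: [["0x504C0216", "0x41"], ["0xC0142600", "0x4A"]]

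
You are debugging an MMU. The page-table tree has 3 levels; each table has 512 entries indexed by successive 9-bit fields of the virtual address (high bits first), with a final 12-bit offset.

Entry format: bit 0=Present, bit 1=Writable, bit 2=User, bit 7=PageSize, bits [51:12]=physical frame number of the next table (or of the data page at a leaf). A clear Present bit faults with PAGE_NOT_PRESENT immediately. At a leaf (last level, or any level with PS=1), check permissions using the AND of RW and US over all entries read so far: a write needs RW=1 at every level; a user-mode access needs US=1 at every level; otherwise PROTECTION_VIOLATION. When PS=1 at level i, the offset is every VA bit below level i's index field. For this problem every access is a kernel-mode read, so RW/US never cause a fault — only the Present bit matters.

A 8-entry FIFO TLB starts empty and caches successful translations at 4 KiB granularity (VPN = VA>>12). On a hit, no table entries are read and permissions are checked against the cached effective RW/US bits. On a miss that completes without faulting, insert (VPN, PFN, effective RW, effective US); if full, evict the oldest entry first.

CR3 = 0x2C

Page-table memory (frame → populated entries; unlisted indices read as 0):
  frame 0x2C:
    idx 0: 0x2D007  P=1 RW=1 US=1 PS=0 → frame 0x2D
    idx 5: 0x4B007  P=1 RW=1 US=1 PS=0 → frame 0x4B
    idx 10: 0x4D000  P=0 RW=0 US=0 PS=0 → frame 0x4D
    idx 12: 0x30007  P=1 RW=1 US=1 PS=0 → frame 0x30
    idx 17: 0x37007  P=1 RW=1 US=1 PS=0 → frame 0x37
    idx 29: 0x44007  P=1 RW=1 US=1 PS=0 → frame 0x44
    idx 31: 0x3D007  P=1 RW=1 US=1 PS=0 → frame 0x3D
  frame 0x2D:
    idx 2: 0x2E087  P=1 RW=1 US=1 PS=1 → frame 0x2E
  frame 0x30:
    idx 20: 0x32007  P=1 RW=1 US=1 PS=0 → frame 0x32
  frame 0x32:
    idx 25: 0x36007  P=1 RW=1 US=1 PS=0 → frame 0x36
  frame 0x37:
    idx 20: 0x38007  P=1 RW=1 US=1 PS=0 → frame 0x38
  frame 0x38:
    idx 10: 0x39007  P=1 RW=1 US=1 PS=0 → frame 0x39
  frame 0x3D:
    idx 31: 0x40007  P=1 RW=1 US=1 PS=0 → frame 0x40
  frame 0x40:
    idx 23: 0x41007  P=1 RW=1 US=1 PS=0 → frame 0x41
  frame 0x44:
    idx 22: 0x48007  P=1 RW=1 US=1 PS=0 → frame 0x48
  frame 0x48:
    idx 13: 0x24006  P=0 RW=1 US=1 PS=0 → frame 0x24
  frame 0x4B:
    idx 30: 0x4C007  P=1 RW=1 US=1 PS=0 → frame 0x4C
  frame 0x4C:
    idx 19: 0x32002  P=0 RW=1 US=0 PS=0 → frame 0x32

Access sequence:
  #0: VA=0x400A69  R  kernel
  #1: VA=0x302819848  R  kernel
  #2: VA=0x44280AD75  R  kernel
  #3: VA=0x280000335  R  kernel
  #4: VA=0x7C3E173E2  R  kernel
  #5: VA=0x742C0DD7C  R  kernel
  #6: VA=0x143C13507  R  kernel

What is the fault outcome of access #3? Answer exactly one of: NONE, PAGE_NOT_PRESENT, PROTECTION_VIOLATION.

Walk each access:
#0 VA=0x400A69 (r,kernel):
  L0: frame=0x2C idx=0 entry=0x2D007 [P=1 RW=1 US=1 PS=0]
  L1: frame=0x2D idx=2 entry=0x2E087 [P=1 RW=1 US=1 PS=1]
  ⇒ phys 0x2EA69 (huge @L1)  [2 reads]
#1 VA=0x302819848 (r,kernel):
  L0: frame=0x2C idx=12 entry=0x30007 [P=1 RW=1 US=1 PS=0]
  L1: frame=0x30 idx=20 entry=0x32007 [P=1 RW=1 US=1 PS=0]
  L2: frame=0x32 idx=25 entry=0x36007 [P=1 RW=1 US=1 PS=0]
  ⇒ phys 0x36848  [3 reads]
#2 VA=0x44280AD75 (r,kernel):
  L0: frame=0x2C idx=17 entry=0x37007 [P=1 RW=1 US=1 PS=0]
  L1: frame=0x37 idx=20 entry=0x38007 [P=1 RW=1 US=1 PS=0]
  L2: frame=0x38 idx=10 entry=0x39007 [P=1 RW=1 US=1 PS=0]
  ⇒ phys 0x39D75  [3 reads]
#3 VA=0x280000335 (r,kernel):
  L0: frame=0x2C idx=10 entry=0x4D000 [P=0 RW=0 US=0 PS=0]
  ⇒ fault: PAGE_NOT_PRESENT  — 1 lookups
#4 VA=0x7C3E173E2 (r,kernel):
  L0: frame=0x2C idx=31 entry=0x3D007 [P=1 RW=1 US=1 PS=0]
  L1: frame=0x3D idx=31 entry=0x40007 [P=1 RW=1 US=1 PS=0]
  L2: frame=0x40 idx=23 entry=0x41007 [P=1 RW=1 US=1 PS=0]
  ⇒ phys 0x413E2  [3 reads]
#5 VA=0x742C0DD7C (r,kernel):
  L0: frame=0x2C idx=29 entry=0x44007 [P=1 RW=1 US=1 PS=0]
  L1: frame=0x44 idx=22 entry=0x48007 [P=1 RW=1 US=1 PS=0]
  L2: frame=0x48 idx=13 entry=0x24006 [P=0 RW=1 US=1 PS=0]
  ⇒ fault: PAGE_NOT_PRESENT  — 3 lookups
#6 VA=0x143C13507 (r,kernel):
  L0: frame=0x2C idx=5 entry=0x4B007 [P=1 RW=1 US=1 PS=0]
  L1: frame=0x4B idx=30 entry=0x4C007 [P=1 RW=1 US=1 PS=0]
  L2: frame=0x4C idx=19 entry=0x32002 [P=0 RW=1 US=0 PS=0]
  ⇒ fault: PAGE_NOT_PRESENT  — 3 lookups

Access #3 fault: PAGE_NOT_PRESENT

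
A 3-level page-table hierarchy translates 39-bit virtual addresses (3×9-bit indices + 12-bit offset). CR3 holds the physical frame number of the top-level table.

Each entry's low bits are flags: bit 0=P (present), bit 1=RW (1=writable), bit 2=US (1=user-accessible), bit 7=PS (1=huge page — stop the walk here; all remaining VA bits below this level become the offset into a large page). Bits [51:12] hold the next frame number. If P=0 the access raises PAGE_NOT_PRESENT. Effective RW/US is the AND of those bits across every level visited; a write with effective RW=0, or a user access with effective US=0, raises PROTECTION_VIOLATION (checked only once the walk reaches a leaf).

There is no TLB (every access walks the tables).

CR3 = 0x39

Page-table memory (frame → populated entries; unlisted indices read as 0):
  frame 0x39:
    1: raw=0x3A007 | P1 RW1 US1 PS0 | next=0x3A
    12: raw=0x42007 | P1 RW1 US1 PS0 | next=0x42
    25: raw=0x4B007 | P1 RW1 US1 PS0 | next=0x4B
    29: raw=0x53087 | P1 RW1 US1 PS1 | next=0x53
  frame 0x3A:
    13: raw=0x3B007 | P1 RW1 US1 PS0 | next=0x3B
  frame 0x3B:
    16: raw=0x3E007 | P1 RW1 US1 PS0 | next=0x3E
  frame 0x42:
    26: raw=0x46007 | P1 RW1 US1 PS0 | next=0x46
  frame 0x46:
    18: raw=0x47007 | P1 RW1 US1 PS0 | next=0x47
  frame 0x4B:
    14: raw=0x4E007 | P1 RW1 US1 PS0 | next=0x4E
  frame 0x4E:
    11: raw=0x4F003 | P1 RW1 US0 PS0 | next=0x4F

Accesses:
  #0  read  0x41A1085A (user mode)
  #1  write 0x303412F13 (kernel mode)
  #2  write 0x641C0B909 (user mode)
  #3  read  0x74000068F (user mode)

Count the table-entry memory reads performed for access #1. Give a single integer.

Walk each access:
#0 VA=0x41A1085A (r,user):
  lvl0: tbl 0x39, slot 1 ⇒ 0x3A007 (P1/RW1/US1/PS0)
  lvl1: tbl 0x3A, slot 13 ⇒ 0x3B007 (P1/RW1/US1/PS0)
  lvl2: tbl 0x3B, slot 16 ⇒ 0x3E007 (P1/RW1/US1/PS0)
  → PA=0x3E85A  (3 entries read)
#1 VA=0x303412F13 (w,kernel):
  lvl0: tbl 0x39, slot 12 ⇒ 0x42007 (P1/RW1/US1/PS0)
  lvl1: tbl 0x42, slot 26 ⇒ 0x46007 (P1/RW1/US1/PS0)
  lvl2: tbl 0x46, slot 18 ⇒ 0x47007 (P1/RW1/US1/PS0)
  → PA=0x47F13  (3 entries read)
#2 VA=0x641C0B909 (w,user):
  lvl0: tbl 0x39, slot 25 ⇒ 0x4B007 (P1/RW1/US1/PS0)
  lvl1: tbl 0x4B, slot 14 ⇒ 0x4E007 (P1/RW1/US1/PS0)
  lvl2: tbl 0x4E, slot 11 ⇒ 0x4F003 (P1/RW1/US0/PS0)
  ✗ PROTECTION_VIOLATION  [3 reads]
#3 VA=0x74000068F (r,user):
  lvl0: tbl 0x39, slot 29 ⇒ 0x53087 (P1/RW1/US1/PS1)
  → PA=0x5368F (huge @L0)  (1 entries read)

Entries read for #1: 3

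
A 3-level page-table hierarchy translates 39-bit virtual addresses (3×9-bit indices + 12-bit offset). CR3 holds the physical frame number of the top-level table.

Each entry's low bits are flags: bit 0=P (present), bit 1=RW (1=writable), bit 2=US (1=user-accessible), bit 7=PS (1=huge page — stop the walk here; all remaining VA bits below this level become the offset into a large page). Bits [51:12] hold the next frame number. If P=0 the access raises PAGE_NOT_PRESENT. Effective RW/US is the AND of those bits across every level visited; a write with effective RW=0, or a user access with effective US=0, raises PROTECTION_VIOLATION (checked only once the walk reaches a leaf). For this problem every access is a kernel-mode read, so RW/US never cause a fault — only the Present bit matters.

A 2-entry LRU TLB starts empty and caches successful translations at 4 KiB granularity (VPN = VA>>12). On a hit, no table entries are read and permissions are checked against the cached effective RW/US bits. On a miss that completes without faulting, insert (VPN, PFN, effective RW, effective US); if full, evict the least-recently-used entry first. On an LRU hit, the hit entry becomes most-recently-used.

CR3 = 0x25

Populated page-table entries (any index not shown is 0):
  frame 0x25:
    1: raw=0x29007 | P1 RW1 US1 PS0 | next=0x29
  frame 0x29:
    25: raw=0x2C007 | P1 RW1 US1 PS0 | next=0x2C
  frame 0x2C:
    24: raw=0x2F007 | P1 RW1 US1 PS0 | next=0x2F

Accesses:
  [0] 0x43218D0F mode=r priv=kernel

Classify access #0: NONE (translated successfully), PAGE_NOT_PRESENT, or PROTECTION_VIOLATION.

Per-access translation:
#0 VA=0x43218D0F (r,kernel):
  lvl0: tbl 0x25, slot 1 ⇒ 0x29007 (P1/RW1/US1/PS0)
  lvl1: tbl 0x29, slot 25 ⇒ 0x2C007 (P1/RW1/US1/PS0)
  lvl2: tbl 0x2C, slot 24 ⇒ 0x2F007 (P1/RW1/US1/PS0)
  ✓ 0x2FD0F  — 3 lookups

Access #0 fault: NONE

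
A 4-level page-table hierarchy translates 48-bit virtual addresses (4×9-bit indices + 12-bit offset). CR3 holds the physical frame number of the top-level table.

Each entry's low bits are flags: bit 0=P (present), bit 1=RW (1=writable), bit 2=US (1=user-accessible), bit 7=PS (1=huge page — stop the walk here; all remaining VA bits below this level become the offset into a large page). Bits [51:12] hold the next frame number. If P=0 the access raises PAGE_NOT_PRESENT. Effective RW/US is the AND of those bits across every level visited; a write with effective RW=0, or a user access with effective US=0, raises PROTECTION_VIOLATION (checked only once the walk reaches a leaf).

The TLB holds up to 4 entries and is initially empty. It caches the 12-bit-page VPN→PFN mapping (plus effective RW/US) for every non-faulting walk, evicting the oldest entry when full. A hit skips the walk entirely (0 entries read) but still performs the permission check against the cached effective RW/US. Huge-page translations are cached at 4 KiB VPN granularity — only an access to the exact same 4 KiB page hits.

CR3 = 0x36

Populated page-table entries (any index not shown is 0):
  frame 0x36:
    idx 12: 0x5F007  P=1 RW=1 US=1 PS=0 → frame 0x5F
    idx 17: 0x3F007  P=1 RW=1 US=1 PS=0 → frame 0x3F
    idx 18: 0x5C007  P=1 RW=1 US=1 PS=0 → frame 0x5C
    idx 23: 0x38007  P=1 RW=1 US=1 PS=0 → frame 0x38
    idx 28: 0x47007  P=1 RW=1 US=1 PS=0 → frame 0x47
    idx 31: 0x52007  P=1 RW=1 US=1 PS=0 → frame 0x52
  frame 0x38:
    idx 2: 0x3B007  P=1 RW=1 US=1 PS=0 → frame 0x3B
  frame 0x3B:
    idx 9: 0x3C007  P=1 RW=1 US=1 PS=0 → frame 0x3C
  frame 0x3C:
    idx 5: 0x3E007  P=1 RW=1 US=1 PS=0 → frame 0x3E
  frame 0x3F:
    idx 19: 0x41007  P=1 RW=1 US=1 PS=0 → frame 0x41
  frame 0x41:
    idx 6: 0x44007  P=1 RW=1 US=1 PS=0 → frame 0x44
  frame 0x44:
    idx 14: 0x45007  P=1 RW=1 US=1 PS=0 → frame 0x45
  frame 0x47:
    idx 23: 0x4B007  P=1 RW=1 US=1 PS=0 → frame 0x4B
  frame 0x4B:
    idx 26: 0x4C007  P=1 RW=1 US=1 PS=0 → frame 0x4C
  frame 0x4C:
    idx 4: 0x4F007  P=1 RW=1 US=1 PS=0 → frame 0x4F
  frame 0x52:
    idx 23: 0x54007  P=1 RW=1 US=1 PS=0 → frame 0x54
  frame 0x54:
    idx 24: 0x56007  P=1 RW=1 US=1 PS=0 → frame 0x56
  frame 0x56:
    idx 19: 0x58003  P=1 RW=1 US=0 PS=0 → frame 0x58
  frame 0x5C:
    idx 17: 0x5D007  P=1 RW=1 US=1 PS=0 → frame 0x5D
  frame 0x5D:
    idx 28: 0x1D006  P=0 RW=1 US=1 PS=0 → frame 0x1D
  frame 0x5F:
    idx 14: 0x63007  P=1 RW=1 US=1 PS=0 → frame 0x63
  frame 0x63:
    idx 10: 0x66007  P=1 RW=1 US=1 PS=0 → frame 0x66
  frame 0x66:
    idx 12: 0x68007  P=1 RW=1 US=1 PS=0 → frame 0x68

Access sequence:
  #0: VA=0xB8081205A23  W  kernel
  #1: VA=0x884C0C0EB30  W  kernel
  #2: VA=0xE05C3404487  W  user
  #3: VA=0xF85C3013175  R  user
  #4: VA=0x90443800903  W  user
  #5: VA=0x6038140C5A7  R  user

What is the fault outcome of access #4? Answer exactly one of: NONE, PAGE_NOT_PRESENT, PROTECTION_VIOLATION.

Walk each access:
#0 VA=0xB8081205A23 (w,kernel):
  [0] read 0x36 idx=23: raw=0x38007 flags P=1 W=1 U=1 S=0
  [1] read 0x38 idx=2: raw=0x3B007 flags P=1 W=1 U=1 S=0
  [2] read 0x3B idx=9: raw=0x3C007 flags P=1 W=1 U=1 S=0
  [3] read 0x3C idx=5: raw=0x3E007 flags P=1 W=1 U=1 S=0
  ⇒ phys 0x3EA23  [4 reads]
#1 VA=0x884C0C0EB30 (w,kernel):
  [0] read 0x36 idx=17: raw=0x3F007 flags P=1 W=1 U=1 S=0
  [1] read 0x3F idx=19: raw=0x41007 flags P=1 W=1 U=1 S=0
  [2] read 0x41 idx=6: raw=0x44007 flags P=1 W=1 U=1 S=0
  [3] read 0x44 idx=14: raw=0x45007 flags P=1 W=1 U=1 S=0
  ⇒ phys 0x45B30  [4 reads]
#2 VA=0xE05C3404487 (w,user):
  [0] read 0x36 idx=28: raw=0x47007 flags P=1 W=1 U=1 S=0
  [1] read 0x47 idx=23: raw=0x4B007 flags P=1 W=1 U=1 S=0
  [2] read 0x4B idx=26: raw=0x4C007 flags P=1 W=1 U=1 S=0
  [3] read 0x4C idx=4: raw=0x4F007 flags P=1 W=1 U=1 S=0
  ⇒ phys 0x4F487  [4 reads]
#3 VA=0xF85C3013175 (r,user):
  [0] read 0x36 idx=31: raw=0x52007 flags P=1 W=1 U=1 S=0
  [1] read 0x52 idx=23: raw=0x54007 flags P=1 W=1 U=1 S=0
  [2] read 0x54 idx=24: raw=0x56007 flags P=1 W=1 U=1 S=0
  [3] read 0x56 idx=19: raw=0x58003 flags P=1 W=1 U=0 S=0
  → PROTECTION_VIOLATION  (4 entries read)
#4 VA=0x90443800903 (w,user):
  [0] read 0x36 idx=18: raw=0x5C007 flags P=1 W=1 U=1 S=0
  [1] read 0x5C idx=17: raw=0x5D007 flags P=1 W=1 U=1 S=0
  [2] read 0x5D idx=28: raw=0x1D006 flags P=0 W=1 U=1 S=0
  → PAGE_NOT_PRESENT  (3 entries read)
#5 VA=0x6038140C5A7 (r,user):
  [0] read 0x36 idx=12: raw=0x5F007 flags P=1 W=1 U=1 S=0
  [1] read 0x5F idx=14: raw=0x63007 flags P=1 W=1 U=1 S=0
  [2] read 0x63 idx=10: raw=0x66007 flags P=1 W=1 U=1 S=0
  [3] read 0x66 idx=12: raw=0x68007 flags P=1 W=1 U=1 S=0
  ⇒ phys 0x685A7  [4 reads]

Access #4 fault: PAGE_NOT_PRESENT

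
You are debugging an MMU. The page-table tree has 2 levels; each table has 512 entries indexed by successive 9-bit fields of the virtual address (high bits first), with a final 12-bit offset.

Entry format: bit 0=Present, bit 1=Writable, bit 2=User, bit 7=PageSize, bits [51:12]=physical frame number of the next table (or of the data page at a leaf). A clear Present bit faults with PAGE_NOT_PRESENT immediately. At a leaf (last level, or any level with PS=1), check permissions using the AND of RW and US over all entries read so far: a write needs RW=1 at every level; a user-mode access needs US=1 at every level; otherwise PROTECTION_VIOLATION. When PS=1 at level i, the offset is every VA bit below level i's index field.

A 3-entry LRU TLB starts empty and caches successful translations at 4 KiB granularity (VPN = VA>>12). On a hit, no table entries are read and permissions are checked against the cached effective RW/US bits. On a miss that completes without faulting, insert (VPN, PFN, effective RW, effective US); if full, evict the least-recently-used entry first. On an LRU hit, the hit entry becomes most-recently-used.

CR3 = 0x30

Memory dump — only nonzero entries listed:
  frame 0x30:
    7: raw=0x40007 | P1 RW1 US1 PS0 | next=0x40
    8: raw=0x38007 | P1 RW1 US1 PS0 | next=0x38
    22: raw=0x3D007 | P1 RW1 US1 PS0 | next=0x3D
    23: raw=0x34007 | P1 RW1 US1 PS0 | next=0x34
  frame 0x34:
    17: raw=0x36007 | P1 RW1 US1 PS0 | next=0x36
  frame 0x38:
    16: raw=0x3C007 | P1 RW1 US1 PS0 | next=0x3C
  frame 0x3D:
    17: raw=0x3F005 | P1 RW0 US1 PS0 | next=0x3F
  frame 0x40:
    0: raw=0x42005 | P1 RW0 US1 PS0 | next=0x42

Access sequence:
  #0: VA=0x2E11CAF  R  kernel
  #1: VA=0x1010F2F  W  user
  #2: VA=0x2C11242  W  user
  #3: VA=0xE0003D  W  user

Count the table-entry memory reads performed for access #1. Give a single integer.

Walk each access:
#0 VA=0x2E11CAF (r,kernel):
  L0: frame=0x30 idx=23 entry=0x34007 [P=1 RW=1 US=1 PS=0]
  L1: frame=0x34 idx=17 entry=0x36007 [P=1 RW=1 US=1 PS=0]
  ✓ 0x36CAF  — 2 lookups
#1 VA=0x1010F2F (w,user):
  L0: frame=0x30 idx=8 entry=0x38007 [P=1 RW=1 US=1 PS=0]
  L1: frame=0x38 idx=16 entry=0x3C007 [P=1 RW=1 US=1 PS=0]
  ✓ 0x3CF2F  — 2 lookups
#2 VA=0x2C11242 (w,user):
  L0: frame=0x30 idx=22 entry=0x3D007 [P=1 RW=1 US=1 PS=0]
  L1: frame=0x3D idx=17 entry=0x3F005 [P=1 RW=0 US=1 PS=0]
  → PROTECTION_VIOLATION  (2 entries read)
#3 VA=0xE0003D (w,user):
  L0: frame=0x30 idx=7 entry=0x40007 [P=1 RW=1 US=1 PS=0]
  L1: frame=0x40 idx=0 entry=0x42005 [P=1 RW=0 US=1 PS=0]
  → PROTECTION_VIOLATION  (2 entries read)

Entries read for #1: 2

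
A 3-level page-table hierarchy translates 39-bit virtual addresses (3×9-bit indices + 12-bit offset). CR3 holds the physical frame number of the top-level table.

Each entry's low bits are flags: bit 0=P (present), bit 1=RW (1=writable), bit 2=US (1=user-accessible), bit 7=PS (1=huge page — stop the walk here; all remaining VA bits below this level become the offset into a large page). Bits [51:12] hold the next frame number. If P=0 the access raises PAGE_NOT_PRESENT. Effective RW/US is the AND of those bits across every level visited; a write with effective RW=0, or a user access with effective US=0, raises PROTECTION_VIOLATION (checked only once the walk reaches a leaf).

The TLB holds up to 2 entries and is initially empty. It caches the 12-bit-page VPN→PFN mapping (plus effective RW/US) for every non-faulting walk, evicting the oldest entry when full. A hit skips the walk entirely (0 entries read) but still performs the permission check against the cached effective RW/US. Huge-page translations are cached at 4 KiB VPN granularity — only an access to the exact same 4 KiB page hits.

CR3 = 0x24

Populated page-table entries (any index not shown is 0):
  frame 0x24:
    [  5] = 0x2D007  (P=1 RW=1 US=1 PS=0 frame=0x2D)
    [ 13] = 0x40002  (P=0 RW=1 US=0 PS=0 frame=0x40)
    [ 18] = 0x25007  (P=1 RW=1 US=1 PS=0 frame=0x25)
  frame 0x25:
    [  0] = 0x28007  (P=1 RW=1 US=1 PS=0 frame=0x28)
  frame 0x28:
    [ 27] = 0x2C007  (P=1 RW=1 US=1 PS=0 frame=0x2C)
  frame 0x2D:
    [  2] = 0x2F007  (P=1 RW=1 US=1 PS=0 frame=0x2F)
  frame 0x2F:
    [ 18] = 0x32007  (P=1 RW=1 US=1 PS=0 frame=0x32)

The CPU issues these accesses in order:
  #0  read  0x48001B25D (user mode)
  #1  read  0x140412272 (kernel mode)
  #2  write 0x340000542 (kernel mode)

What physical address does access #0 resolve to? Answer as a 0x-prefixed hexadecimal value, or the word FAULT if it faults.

Trace:
#0 VA=0x48001B25D (r,user):
  [0] read 0x24 idx=18: raw=0x25007 flags P=1 W=1 U=1 S=0
  [1] read 0x25 idx=0: raw=0x28007 flags P=1 W=1 U=1 S=0
  [2] read 0x28 idx=27: raw=0x2C007 flags P=1 W=1 U=1 S=0
  ✓ 0x2C25D  — 3 lookups
#1 VA=0x140412272 (r,kernel):
  [0] read 0x24 idx=5: raw=0x2D007 flags P=1 W=1 U=1 S=0
  [1] read 0x2D idx=2: raw=0x2F007 flags P=1 W=1 U=1 S=0
  [2] read 0x2F idx=18: raw=0x32007 flags P=1 W=1 U=1 S=0
  ✓ 0x32272  — 3 lookups
#2 VA=0x340000542 (w,kernel):
  [0] read 0x24 idx=13: raw=0x40002 flags P=0 W=1 U=0 S=0
  ⇒ fault: PAGE_NOT_PRESENT  — 1 lookups

Access #0 PA: 0x2C25D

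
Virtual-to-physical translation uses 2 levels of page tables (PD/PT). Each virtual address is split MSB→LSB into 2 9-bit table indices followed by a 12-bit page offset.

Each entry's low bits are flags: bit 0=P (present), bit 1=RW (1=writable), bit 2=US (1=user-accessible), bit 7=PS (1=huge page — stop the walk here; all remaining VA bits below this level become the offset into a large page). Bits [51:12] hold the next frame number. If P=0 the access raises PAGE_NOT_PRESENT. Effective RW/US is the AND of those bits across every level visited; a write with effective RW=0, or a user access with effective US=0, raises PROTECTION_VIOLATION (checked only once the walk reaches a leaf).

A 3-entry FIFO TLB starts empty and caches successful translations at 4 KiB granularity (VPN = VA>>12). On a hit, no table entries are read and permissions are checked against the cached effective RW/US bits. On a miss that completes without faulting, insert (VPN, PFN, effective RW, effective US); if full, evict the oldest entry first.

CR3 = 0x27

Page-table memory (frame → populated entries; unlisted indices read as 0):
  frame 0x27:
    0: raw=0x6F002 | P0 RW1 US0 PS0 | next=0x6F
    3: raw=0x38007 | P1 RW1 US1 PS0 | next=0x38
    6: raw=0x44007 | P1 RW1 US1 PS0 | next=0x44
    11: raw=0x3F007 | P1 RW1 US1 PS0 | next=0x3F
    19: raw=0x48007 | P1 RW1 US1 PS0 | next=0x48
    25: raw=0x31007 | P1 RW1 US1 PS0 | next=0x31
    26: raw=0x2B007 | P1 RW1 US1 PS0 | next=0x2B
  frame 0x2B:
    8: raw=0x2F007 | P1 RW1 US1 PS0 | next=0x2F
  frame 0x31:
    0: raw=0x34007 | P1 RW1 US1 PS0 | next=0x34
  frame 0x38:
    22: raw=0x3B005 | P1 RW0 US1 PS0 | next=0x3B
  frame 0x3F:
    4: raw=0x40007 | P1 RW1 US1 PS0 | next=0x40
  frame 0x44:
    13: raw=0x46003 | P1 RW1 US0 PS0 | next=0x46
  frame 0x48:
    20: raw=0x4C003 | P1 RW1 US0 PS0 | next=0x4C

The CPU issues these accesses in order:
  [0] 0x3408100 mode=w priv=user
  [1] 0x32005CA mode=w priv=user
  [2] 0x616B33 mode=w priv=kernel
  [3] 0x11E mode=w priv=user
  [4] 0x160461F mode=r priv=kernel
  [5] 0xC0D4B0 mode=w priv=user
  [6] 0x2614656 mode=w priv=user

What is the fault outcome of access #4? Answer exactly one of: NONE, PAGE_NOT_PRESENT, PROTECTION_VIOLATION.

Trace:
#0 VA=0x3408100 (w,user):
  L0: frame=0x27 idx=26 entry=0x2B007 [P=1 RW=1 US=1 PS=0]
  L1: frame=0x2B idx=8 entry=0x2F007 [P=1 RW=1 US=1 PS=0]
  → PA=0x2F100  (2 entries read)
#1 VA=0x32005CA (w,user):
  L0: frame=0x27 idx=25 entry=0x31007 [P=1 RW=1 US=1 PS=0]
  L1: frame=0x31 idx=0 entry=0x34007 [P=1 RW=1 US=1 PS=0]
  → PA=0x345CA  (2 entries read)
#2 VA=0x616B33 (w,kernel):
  L0: frame=0x27 idx=3 entry=0x38007 [P=1 RW=1 US=1 PS=0]
  L1: frame=0x38 idx=22 entry=0x3B005 [P=1 RW=0 US=1 PS=0]
  → PROTECTION_VIOLATION  (2 entries read)
#3 VA=0x11E (w,user):
  L0: frame=0x27 idx=0 entry=0x6F002 [P=0 RW=1 US=0 PS=0]
  → PAGE_NOT_PRESENT  (1 entries read)
#4 VA=0x160461F (r,kernel):
  L0: frame=0x27 idx=11 entry=0x3F007 [P=1 RW=1 US=1 PS=0]
  L1: frame=0x3F idx=4 entry=0x40007 [P=1 RW=1 US=1 PS=0]
  → PA=0x4061F  (2 entries read)
#5 VA=0xC0D4B0 (w,user):
  L0: frame=0x27 idx=6 entry=0x44007 [P=1 RW=1 US=1 PS=0]
  L1: frame=0x44 idx=13 entry=0x46003 [P=1 RW=1 US=0 PS=0]
  → PROTECTION_VIOLATION  (2 entries read)
#6 VA=0x2614656 (w,user):
  L0: frame=0x27 idx=19 entry=0x48007 [P=1 RW=1 US=1 PS=0]
  L1: frame=0x48 idx=20 entry=0x4C003 [P=1 RW=1 US=0 PS=0]
  → PROTECTION_VIOLATION  (2 entries read)

Access #4 fault: NONE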